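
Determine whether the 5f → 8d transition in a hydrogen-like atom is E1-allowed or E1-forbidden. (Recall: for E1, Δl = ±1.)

allowed

l: 3 → 2 (Δl = -1). Δl = ±1 ok.
All E1 selection rules are satisfied.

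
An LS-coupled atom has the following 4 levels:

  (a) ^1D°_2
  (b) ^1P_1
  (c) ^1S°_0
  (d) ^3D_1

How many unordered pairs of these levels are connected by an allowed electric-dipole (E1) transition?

(a)–(b): allowed.
(a)–(c): forbidden (parity, ΔL, ΔJ).
(a)–(d): forbidden (ΔS).
(b)–(c): allowed.
(b)–(d): forbidden (parity, ΔS).
(c)–(d): forbidden (ΔS, ΔL).
Allowed pairs: 2 of 6.

2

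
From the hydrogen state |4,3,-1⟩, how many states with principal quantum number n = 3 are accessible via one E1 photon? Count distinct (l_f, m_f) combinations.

E1 requires Δl = ±1, so l_f ∈ {2, 4}; with 0 ≤ l_f ≤ n_f−1 = 2, the allowed l_f values are {2}.
For l_f = 2: m_f ∈ {m_i−1, m_i, m_i+1} ∩ [−2, 2] = {-2, -1, 0} → 3 states.
Total: 3.

3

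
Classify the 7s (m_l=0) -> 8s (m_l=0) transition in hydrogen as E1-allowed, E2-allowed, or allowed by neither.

neither

Δl = 0 − 0 = +0; l_i + l_f = 0.
Δm_l = +0.
E1 (Δl = ±1, |Δm_l| ≤ 1): not satisfied.
E2 (Δl = 0,±2, l_i+l_f ≥ 2, |Δm_l| ≤ 2): not satisfied.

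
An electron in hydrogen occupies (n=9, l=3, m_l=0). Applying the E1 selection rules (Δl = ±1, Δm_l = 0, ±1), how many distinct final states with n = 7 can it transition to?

E1 requires Δl = ±1, so l_f ∈ {2, 4}; with 0 ≤ l_f ≤ n_f−1 = 6, the allowed l_f values are {2, 4}.
For l_f = 2: m_f ∈ {m_i−1, m_i, m_i+1} ∩ [−2, 2] = {-1, 0, 1} → 3 states.
For l_f = 4: m_f ∈ {m_i−1, m_i, m_i+1} ∩ [−4, 4] = {-1, 0, 1} → 3 states.
Total: 6.

6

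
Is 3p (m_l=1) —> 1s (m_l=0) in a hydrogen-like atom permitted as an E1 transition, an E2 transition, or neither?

E1

Δl = 0 − 1 = -1; l_i + l_f = 1.
Δm_l = -1.
E1 (Δl = ±1, |Δm_l| ≤ 1): satisfied.
E2 (Δl = 0,±2, l_i+l_f ≥ 2, |Δm_l| ≤ 2): not satisfied.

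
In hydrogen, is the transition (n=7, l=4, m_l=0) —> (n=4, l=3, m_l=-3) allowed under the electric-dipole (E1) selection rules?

l: 4 → 3 (Δl = -1). Δl = ±1 ok.
m_l: 0 → -3 (Δm_l = -3). |Δm_l| ≤ 1 fails.
The transition is electric-dipole forbidden.

forbidden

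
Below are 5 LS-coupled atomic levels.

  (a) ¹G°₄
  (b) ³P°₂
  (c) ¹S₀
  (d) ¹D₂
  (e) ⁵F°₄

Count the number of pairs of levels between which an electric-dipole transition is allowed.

0

(a)–(b): forbidden (parity, ΔS, ΔL, ΔJ).
(a)–(c): forbidden (ΔL, ΔJ).
(a)–(d): forbidden (ΔL, ΔJ).
(a)–(e): forbidden (parity, ΔS).
(b)–(c): forbidden (ΔS, ΔJ).
(b)–(d): forbidden (ΔS).
(b)–(e): forbidden (parity, ΔS, ΔL, ΔJ).
(c)–(d): forbidden (parity, ΔL, ΔJ).
(c)–(e): forbidden (ΔS, ΔL, ΔJ).
(d)–(e): forbidden (ΔS, ΔJ).
Allowed pairs: 0 of 10.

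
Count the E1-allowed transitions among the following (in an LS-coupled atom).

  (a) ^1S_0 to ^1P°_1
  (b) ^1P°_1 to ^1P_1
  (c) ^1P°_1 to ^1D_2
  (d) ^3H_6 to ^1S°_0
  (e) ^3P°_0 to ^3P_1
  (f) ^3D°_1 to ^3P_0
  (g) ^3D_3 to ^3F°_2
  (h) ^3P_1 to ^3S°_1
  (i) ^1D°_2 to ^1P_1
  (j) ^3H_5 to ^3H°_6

9

(a) allowed
(b) allowed
(c) allowed
(d) forbidden (ΔS, ΔL, ΔJ fail)
(e) allowed
(f) allowed
(g) allowed
(h) allowed
(i) allowed
(j) allowed
Total allowed: 9 of 10.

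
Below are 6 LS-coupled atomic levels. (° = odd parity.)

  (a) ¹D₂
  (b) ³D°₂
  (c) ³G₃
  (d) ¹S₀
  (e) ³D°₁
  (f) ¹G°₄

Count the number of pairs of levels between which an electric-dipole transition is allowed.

(a)–(b): forbidden (ΔS).
(a)–(c): forbidden (parity, ΔS, ΔL).
(a)–(d): forbidden (parity, ΔL, ΔJ).
(a)–(e): forbidden (ΔS).
(a)–(f): forbidden (ΔL, ΔJ).
(b)–(c): forbidden (ΔL).
(b)–(d): forbidden (ΔS, ΔL, ΔJ).
(b)–(e): forbidden (parity).
(b)–(f): forbidden (parity, ΔS, ΔL, ΔJ).
(c)–(d): forbidden (parity, ΔS, ΔL, ΔJ).
(c)–(e): forbidden (ΔL, ΔJ).
(c)–(f): forbidden (ΔS).
(d)–(e): forbidden (ΔS, ΔL).
(d)–(f): forbidden (ΔL, ΔJ).
(e)–(f): forbidden (parity, ΔS, ΔL, ΔJ).
Allowed pairs: 0 of 15.

0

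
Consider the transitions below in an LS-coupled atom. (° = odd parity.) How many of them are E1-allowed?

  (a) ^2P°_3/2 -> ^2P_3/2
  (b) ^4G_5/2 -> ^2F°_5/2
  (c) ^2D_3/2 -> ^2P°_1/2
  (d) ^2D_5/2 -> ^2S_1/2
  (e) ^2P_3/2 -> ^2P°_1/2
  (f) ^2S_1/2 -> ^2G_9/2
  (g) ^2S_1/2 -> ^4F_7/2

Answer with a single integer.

(a) allowed
(b) forbidden (ΔS fails)
(c) allowed
(d) forbidden (parity, ΔL, ΔJ fail)
(e) allowed
(f) forbidden (parity, ΔL, ΔJ fail)
(g) forbidden (parity, ΔS, ΔL, ΔJ fail)
Total allowed: 3 of 7.

3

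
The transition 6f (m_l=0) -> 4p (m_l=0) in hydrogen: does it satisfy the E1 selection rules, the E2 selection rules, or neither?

E2

Δl = 1 − 3 = -2; l_i + l_f = 4.
Δm_l = +0.
E1 (Δl = ±1, |Δm_l| ≤ 1): not satisfied.
E2 (Δl = 0,±2, l_i+l_f ≥ 2, |Δm_l| ≤ 2): satisfied.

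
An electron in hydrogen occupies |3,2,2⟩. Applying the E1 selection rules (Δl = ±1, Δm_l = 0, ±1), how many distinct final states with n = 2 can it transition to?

E1 requires Δl = ±1, so l_f ∈ {1, 3}; with 0 ≤ l_f ≤ n_f−1 = 1, the allowed l_f values are {1}.
For l_f = 1: m_f ∈ {m_i−1, m_i, m_i+1} ∩ [−1, 1] = {1} → 1 state.
Total: 1.

1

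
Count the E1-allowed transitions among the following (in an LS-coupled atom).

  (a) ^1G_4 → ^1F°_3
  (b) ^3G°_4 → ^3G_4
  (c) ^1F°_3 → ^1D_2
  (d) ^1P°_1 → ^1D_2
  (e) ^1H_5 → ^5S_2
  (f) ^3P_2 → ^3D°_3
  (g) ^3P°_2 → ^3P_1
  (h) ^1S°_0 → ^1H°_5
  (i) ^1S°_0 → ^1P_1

7

(a) allowed
(b) allowed
(c) allowed
(d) allowed
(e) forbidden (parity, ΔS, ΔL, ΔJ fail)
(f) allowed
(g) allowed
(h) forbidden (parity, ΔL, ΔJ fail)
(i) allowed
Total allowed: 7 of 9.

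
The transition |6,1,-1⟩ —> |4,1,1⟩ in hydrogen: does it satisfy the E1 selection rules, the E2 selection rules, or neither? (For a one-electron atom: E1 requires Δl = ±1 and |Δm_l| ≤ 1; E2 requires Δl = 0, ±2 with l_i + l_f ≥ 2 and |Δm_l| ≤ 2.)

E2

Δl = 1 − 1 = +0; l_i + l_f = 2.
Δm_l = +2.
E1 (Δl = ±1, |Δm_l| ≤ 1): not satisfied.
E2 (Δl = 0,±2, l_i+l_f ≥ 2, |Δm_l| ≤ 2): satisfied.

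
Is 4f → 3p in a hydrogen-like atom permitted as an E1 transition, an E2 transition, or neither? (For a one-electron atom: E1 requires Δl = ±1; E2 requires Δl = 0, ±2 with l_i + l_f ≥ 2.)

E2

Δl = 1 − 3 = -2; l_i + l_f = 4.
E1 (Δl = ±1): not satisfied.
E2 (Δl = 0,±2, l_i+l_f ≥ 2): satisfied.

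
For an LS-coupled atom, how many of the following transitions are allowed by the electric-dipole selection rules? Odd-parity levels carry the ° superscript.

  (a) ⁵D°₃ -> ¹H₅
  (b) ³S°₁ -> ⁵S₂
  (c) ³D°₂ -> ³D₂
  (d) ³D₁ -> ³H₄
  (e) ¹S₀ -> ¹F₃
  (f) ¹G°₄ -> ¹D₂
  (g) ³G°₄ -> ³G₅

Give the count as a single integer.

(a) forbidden (ΔS, ΔL, ΔJ fail)
(b) forbidden (ΔS, ΔL fail)
(c) allowed
(d) forbidden (parity, ΔL, ΔJ fail)
(e) forbidden (parity, ΔL, ΔJ fail)
(f) forbidden (ΔL, ΔJ fail)
(g) allowed
Total allowed: 2 of 7.

2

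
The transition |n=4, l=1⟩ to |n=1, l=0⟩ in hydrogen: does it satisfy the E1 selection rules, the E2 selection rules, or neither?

Δl = 0 − 1 = -1; l_i + l_f = 1.
E1 (Δl = ±1): satisfied.
E2 (Δl = 0,±2, l_i+l_f ≥ 2): not satisfied.

E1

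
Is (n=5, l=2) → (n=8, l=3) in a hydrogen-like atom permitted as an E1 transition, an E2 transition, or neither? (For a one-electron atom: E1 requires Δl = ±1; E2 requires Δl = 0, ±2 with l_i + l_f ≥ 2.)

E1

Δl = 3 − 2 = +1; l_i + l_f = 5.
E1 (Δl = ±1): satisfied.
E2 (Δl = 0,±2, l_i+l_f ≥ 2): not satisfied.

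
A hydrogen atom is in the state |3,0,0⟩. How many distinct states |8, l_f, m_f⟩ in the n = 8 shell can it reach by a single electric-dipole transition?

E1 requires Δl = ±1, so l_f ∈ {-1, 1}; with 0 ≤ l_f ≤ n_f−1 = 7, the allowed l_f values are {1}.
For l_f = 1: m_f ∈ {m_i−1, m_i, m_i+1} ∩ [−1, 1] = {-1, 0, 1} → 3 states.
Total: 3.

3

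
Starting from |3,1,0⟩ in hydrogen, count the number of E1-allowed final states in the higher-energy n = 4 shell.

E1 requires Δl = ±1, so l_f ∈ {0, 2}; with 0 ≤ l_f ≤ n_f−1 = 3, the allowed l_f values are {0, 2}.
For l_f = 0: m_f ∈ {m_i−1, m_i, m_i+1} ∩ [−0, 0] = {0} → 1 state.
For l_f = 2: m_f ∈ {m_i−1, m_i, m_i+1} ∩ [−2, 2] = {-1, 0, 1} → 3 states.
Total: 4.

4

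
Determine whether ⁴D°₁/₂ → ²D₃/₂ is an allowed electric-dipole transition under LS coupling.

forbidden

Initial level: S=3/2, L=2, J=1/2, parity odd. Final level: S=1/2, L=2, J=3/2, parity even.
Parity must change: odd → even — ✓.
ΔS = 0: S: 3/2 → 1/2 — ✗.
ΔL = 0, ±1 (not L=0↔0): L: 2 → 2, ΔL = +0 — ✓.
ΔJ = 0, ±1 (not J=0↔0): J: 1/2 → 3/2, ΔJ = +1 — ✓.
Rule(s) violated: ΔS.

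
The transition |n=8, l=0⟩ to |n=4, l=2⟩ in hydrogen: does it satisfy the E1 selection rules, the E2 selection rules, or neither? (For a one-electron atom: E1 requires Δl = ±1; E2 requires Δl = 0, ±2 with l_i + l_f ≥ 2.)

Δl = 2 − 0 = +2; l_i + l_f = 2.
E1 (Δl = ±1): not satisfied.
E2 (Δl = 0,±2, l_i+l_f ≥ 2): satisfied.

E2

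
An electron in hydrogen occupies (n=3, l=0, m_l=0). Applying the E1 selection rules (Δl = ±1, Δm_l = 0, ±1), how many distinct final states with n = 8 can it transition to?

3

E1 requires Δl = ±1, so l_f ∈ {-1, 1}; with 0 ≤ l_f ≤ n_f−1 = 7, the allowed l_f values are {1}.
For l_f = 1: m_f ∈ {m_i−1, m_i, m_i+1} ∩ [−1, 1] = {-1, 0, 1} → 3 states.
Total: 3.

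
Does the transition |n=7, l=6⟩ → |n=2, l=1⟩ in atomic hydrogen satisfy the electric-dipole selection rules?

forbidden

l: 6 → 1 (Δl = -5). Δl = ±1 fails.
The transition is electric-dipole forbidden.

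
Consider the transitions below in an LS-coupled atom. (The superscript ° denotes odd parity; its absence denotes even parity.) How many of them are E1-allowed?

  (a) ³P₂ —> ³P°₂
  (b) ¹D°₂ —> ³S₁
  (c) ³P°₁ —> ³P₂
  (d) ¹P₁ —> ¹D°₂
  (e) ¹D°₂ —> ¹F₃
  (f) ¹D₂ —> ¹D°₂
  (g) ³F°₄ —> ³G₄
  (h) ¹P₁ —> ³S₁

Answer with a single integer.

(a) allowed
(b) forbidden (ΔS, ΔL fail)
(c) allowed
(d) allowed
(e) allowed
(f) allowed
(g) allowed
(h) forbidden (parity, ΔS fail)
Total allowed: 6 of 8.

6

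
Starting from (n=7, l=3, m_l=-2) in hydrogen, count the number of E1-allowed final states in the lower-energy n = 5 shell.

E1 requires Δl = ±1, so l_f ∈ {2, 4}; with 0 ≤ l_f ≤ n_f−1 = 4, the allowed l_f values are {2, 4}.
For l_f = 2: m_f ∈ {m_i−1, m_i, m_i+1} ∩ [−2, 2] = {-2, -1} → 2 states.
For l_f = 4: m_f ∈ {m_i−1, m_i, m_i+1} ∩ [−4, 4] = {-3, -2, -1} → 3 states.
Total: 5.

5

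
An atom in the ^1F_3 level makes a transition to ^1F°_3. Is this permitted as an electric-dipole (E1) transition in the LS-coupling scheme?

Reading off the term symbols: S 0→0, L 3→3, J 3→3, parity even→odd.
Parity must change: even → odd — satisfied.
ΔS = 0: S: 0 → 0 — satisfied.
ΔL = 0, ±1 (not L=0↔0): L: 3 → 3, ΔL = +0 — satisfied.
ΔJ = 0, ±1 (not J=0↔0): J: 3 → 3, ΔJ = +0 — satisfied.
All four E1 rules are satisfied.

allowed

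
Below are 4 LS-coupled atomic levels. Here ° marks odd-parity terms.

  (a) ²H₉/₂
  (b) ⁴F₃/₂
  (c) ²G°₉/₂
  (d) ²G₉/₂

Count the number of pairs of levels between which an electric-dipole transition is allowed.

(a)–(b): forbidden (parity, ΔS, ΔL, ΔJ).
(a)–(c): allowed.
(a)–(d): forbidden (parity).
(b)–(c): forbidden (ΔS, ΔJ).
(b)–(d): forbidden (parity, ΔS, ΔJ).
(c)–(d): allowed.
Allowed pairs: 2 of 6.

2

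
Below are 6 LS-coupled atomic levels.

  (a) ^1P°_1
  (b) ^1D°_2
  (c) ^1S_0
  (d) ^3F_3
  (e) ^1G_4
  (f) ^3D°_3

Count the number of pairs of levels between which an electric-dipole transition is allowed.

2

(a)–(b): forbidden (parity).
(a)–(c): allowed.
(a)–(d): forbidden (ΔS, ΔL, ΔJ).
(a)–(e): forbidden (ΔL, ΔJ).
(a)–(f): forbidden (parity, ΔS, ΔJ).
(b)–(c): forbidden (ΔL, ΔJ).
(b)–(d): forbidden (ΔS).
(b)–(e): forbidden (ΔL, ΔJ).
(b)–(f): forbidden (parity, ΔS).
(c)–(d): forbidden (parity, ΔS, ΔL, ΔJ).
(c)–(e): forbidden (parity, ΔL, ΔJ).
(c)–(f): forbidden (ΔS, ΔL, ΔJ).
(d)–(e): forbidden (parity, ΔS).
(d)–(f): allowed.
(e)–(f): forbidden (ΔS, ΔL).
Allowed pairs: 2 of 15.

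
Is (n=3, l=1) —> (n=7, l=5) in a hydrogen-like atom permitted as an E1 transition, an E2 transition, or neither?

Δl = 5 − 1 = +4; l_i + l_f = 6.
E1 (Δl = ±1): not satisfied.
E2 (Δl = 0,±2, l_i+l_f ≥ 2): not satisfied.

neither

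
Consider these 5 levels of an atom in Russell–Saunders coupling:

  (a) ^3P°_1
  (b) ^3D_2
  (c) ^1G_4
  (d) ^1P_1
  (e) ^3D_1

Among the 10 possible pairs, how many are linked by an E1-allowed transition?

(a)–(b): allowed.
(a)–(c): forbidden (ΔS, ΔL, ΔJ).
(a)–(d): forbidden (ΔS).
(a)–(e): allowed.
(b)–(c): forbidden (parity, ΔS, ΔL, ΔJ).
(b)–(d): forbidden (parity, ΔS).
(b)–(e): forbidden (parity).
(c)–(d): forbidden (parity, ΔL, ΔJ).
(c)–(e): forbidden (parity, ΔS, ΔL, ΔJ).
(d)–(e): forbidden (parity, ΔS).
Allowed pairs: 2 of 10.

2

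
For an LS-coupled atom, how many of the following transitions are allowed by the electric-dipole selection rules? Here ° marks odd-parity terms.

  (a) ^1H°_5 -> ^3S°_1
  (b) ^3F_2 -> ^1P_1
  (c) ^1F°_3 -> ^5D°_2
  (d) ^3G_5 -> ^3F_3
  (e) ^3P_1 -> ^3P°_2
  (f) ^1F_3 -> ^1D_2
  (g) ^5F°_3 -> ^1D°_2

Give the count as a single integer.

1

(a) forbidden (parity, ΔS, ΔL, ΔJ fail)
(b) forbidden (parity, ΔS, ΔL fail)
(c) forbidden (parity, ΔS fail)
(d) forbidden (parity, ΔJ fail)
(e) allowed
(f) forbidden (parity fails)
(g) forbidden (parity, ΔS fail)
Total allowed: 1 of 7.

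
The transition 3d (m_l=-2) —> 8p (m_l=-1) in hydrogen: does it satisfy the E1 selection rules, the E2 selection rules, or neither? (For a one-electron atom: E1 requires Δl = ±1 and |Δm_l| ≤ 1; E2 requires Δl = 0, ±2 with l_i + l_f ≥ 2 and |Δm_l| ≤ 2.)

Δl = 1 − 2 = -1; l_i + l_f = 3.
Δm_l = +1.
E1 (Δl = ±1, |Δm_l| ≤ 1): satisfied.
E2 (Δl = 0,±2, l_i+l_f ≥ 2, |Δm_l| ≤ 2): not satisfied.

E1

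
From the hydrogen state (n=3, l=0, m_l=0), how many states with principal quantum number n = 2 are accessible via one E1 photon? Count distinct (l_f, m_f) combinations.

E1 requires Δl = ±1, so l_f ∈ {-1, 1}; with 0 ≤ l_f ≤ n_f−1 = 1, the allowed l_f values are {1}.
For l_f = 1: m_f ∈ {m_i−1, m_i, m_i+1} ∩ [−1, 1] = {-1, 0, 1} → 3 states.
Total: 3.

3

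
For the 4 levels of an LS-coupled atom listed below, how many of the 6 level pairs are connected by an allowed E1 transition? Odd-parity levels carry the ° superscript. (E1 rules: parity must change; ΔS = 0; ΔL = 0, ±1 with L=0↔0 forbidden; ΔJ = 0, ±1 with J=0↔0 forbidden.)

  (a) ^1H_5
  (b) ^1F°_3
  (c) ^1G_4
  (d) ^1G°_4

(a)–(b): forbidden (ΔL, ΔJ).
(a)–(c): forbidden (parity).
(a)–(d): allowed.
(b)–(c): allowed.
(b)–(d): forbidden (parity).
(c)–(d): allowed.
Allowed pairs: 3 of 6.

3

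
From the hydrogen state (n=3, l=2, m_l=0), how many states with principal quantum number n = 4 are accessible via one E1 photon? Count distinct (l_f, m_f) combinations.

6

E1 requires Δl = ±1, so l_f ∈ {1, 3}; with 0 ≤ l_f ≤ n_f−1 = 3, the allowed l_f values are {1, 3}.
For l_f = 1: m_f ∈ {m_i−1, m_i, m_i+1} ∩ [−1, 1] = {-1, 0, 1} → 3 states.
For l_f = 3: m_f ∈ {m_i−1, m_i, m_i+1} ∩ [−3, 3] = {-1, 0, 1} → 3 states.
Total: 6.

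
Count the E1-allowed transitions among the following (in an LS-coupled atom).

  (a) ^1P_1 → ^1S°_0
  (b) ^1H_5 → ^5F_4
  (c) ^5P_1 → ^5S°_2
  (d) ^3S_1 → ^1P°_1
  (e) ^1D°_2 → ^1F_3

3

(a) allowed
(b) forbidden (parity, ΔS, ΔL fail)
(c) allowed
(d) forbidden (ΔS fails)
(e) allowed
Total allowed: 3 of 5.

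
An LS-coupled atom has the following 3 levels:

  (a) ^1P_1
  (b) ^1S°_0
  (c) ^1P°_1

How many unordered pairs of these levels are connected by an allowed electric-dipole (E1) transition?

(a)–(b): allowed.
(a)–(c): allowed.
(b)–(c): forbidden (parity).
Allowed pairs: 2 of 3.

2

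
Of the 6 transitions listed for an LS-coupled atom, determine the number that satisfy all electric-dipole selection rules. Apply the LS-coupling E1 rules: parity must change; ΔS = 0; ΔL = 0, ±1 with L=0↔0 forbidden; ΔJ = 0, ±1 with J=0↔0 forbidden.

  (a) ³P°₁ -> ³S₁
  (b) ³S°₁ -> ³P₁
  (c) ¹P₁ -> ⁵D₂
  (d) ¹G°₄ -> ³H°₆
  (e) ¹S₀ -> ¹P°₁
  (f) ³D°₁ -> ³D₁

(a) allowed
(b) allowed
(c) forbidden (parity, ΔS fail)
(d) forbidden (parity, ΔS, ΔJ fail)
(e) allowed
(f) allowed
Total allowed: 4 of 6.

4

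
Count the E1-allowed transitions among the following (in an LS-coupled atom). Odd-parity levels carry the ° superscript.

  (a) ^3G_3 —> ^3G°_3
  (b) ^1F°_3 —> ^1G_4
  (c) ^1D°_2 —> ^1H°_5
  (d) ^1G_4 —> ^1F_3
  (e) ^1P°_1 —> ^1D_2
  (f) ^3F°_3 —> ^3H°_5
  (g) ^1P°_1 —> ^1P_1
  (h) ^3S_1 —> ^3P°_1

5

(a) allowed
(b) allowed
(c) forbidden (parity, ΔL, ΔJ fail)
(d) forbidden (parity fails)
(e) allowed
(f) forbidden (parity, ΔL, ΔJ fail)
(g) allowed
(h) allowed
Total allowed: 5 of 8.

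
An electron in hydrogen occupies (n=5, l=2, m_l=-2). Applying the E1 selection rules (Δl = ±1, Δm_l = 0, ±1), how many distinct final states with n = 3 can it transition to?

E1 requires Δl = ±1, so l_f ∈ {1, 3}; with 0 ≤ l_f ≤ n_f−1 = 2, the allowed l_f values are {1}.
For l_f = 1: m_f ∈ {m_i−1, m_i, m_i+1} ∩ [−1, 1] = {-1} → 1 state.
Total: 1.

1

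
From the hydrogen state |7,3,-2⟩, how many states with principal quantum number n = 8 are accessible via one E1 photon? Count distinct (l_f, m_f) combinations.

E1 requires Δl = ±1, so l_f ∈ {2, 4}; with 0 ≤ l_f ≤ n_f−1 = 7, the allowed l_f values are {2, 4}.
For l_f = 2: m_f ∈ {m_i−1, m_i, m_i+1} ∩ [−2, 2] = {-2, -1} → 2 states.
For l_f = 4: m_f ∈ {m_i−1, m_i, m_i+1} ∩ [−4, 4] = {-3, -2, -1} → 3 states.
Total: 5.

5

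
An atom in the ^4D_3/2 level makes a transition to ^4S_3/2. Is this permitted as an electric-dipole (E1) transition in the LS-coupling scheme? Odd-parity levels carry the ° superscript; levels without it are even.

Initial level: S=3/2, L=2, J=3/2, parity even. Final level: S=3/2, L=0, J=3/2, parity even.
Parity must change: even → even — ✗.
ΔS = 0: S: 3/2 → 3/2 — ✓.
ΔL = 0, ±1 (not L=0↔0): L: 2 → 0, ΔL = -2 — ✗.
ΔJ = 0, ±1 (not J=0↔0): J: 3/2 → 3/2, ΔJ = +0 — ✓.
Rule(s) violated: parity, ΔL.

forbidden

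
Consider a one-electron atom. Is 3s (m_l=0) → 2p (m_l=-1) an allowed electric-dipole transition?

Initial l = 0, final l = 1, so Δl = +1. E1 requires Δl = ±1: ✓.
m_l: 0 → -1 (Δm_l = -1). |Δm_l| ≤ 1 ✓.
All E1 selection rules are satisfied.

allowed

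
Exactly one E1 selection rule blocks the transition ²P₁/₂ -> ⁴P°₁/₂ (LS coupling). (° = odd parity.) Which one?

Parity must change: even → odd — passes.
ΔS = 0: S: 1/2 → 3/2 — fails.
ΔL = 0, ±1 (not L=0↔0): L: 1 → 1, ΔL = +0 — passes.
ΔJ = 0, ±1 (not J=0↔0): J: 1/2 → 1/2, ΔJ = +0 — passes.

the ΔS = 0 rule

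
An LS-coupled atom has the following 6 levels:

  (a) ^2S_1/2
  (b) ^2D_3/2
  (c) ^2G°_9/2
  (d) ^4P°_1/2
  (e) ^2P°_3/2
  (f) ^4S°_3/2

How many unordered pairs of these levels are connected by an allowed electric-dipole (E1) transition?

(a)–(b): forbidden (parity, ΔL).
(a)–(c): forbidden (ΔL, ΔJ).
(a)–(d): forbidden (ΔS).
(a)–(e): allowed.
(a)–(f): forbidden (ΔS, ΔL).
(b)–(c): forbidden (ΔL, ΔJ).
(b)–(d): forbidden (ΔS).
(b)–(e): allowed.
(b)–(f): forbidden (ΔS, ΔL).
(c)–(d): forbidden (parity, ΔS, ΔL, ΔJ).
(c)–(e): forbidden (parity, ΔL, ΔJ).
(c)–(f): forbidden (parity, ΔS, ΔL, ΔJ).
(d)–(e): forbidden (parity, ΔS).
(d)–(f): forbidden (parity).
(e)–(f): forbidden (parity, ΔS).
Allowed pairs: 2 of 15.

2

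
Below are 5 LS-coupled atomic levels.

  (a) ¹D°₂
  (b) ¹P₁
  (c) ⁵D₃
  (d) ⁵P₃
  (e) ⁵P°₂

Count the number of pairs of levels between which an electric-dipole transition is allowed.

3

(a)–(b): allowed.
(a)–(c): forbidden (ΔS).
(a)–(d): forbidden (ΔS).
(a)–(e): forbidden (parity, ΔS).
(b)–(c): forbidden (parity, ΔS, ΔJ).
(b)–(d): forbidden (parity, ΔS, ΔJ).
(b)–(e): forbidden (ΔS).
(c)–(d): forbidden (parity).
(c)–(e): allowed.
(d)–(e): allowed.
Allowed pairs: 3 of 10.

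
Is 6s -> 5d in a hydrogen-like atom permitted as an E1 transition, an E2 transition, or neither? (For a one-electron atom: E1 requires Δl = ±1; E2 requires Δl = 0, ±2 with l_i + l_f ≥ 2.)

E2

Δl = 2 − 0 = +2; l_i + l_f = 2.
E1 (Δl = ±1): not satisfied.
E2 (Δl = 0,±2, l_i+l_f ≥ 2): satisfied.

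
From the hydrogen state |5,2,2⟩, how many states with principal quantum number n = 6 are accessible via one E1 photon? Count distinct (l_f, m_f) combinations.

4

E1 requires Δl = ±1, so l_f ∈ {1, 3}; with 0 ≤ l_f ≤ n_f−1 = 5, the allowed l_f values are {1, 3}.
For l_f = 1: m_f ∈ {m_i−1, m_i, m_i+1} ∩ [−1, 1] = {1} → 1 state.
For l_f = 3: m_f ∈ {m_i−1, m_i, m_i+1} ∩ [−3, 3] = {1, 2, 3} → 3 states.
Total: 4.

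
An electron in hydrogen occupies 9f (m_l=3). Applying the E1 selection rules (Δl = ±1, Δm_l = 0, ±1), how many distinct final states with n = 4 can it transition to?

1

E1 requires Δl = ±1, so l_f ∈ {2, 4}; with 0 ≤ l_f ≤ n_f−1 = 3, the allowed l_f values are {2}.
For l_f = 2: m_f ∈ {m_i−1, m_i, m_i+1} ∩ [−2, 2] = {2} → 1 state.
Total: 1.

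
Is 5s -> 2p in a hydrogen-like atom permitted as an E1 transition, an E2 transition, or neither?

Δl = 1 − 0 = +1; l_i + l_f = 1.
E1 (Δl = ±1): satisfied.
E2 (Δl = 0,±2, l_i+l_f ≥ 2): not satisfied.

E1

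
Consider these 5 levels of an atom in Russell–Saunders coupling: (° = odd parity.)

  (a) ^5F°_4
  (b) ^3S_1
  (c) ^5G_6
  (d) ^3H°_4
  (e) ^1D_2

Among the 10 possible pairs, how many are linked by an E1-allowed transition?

0

(a)–(b): forbidden (ΔS, ΔL, ΔJ).
(a)–(c): forbidden (ΔJ).
(a)–(d): forbidden (parity, ΔS, ΔL).
(a)–(e): forbidden (ΔS, ΔJ).
(b)–(c): forbidden (parity, ΔS, ΔL, ΔJ).
(b)–(d): forbidden (ΔL, ΔJ).
(b)–(e): forbidden (parity, ΔS, ΔL).
(c)–(d): forbidden (ΔS, ΔJ).
(c)–(e): forbidden (parity, ΔS, ΔL, ΔJ).
(d)–(e): forbidden (ΔS, ΔL, ΔJ).
Allowed pairs: 0 of 10.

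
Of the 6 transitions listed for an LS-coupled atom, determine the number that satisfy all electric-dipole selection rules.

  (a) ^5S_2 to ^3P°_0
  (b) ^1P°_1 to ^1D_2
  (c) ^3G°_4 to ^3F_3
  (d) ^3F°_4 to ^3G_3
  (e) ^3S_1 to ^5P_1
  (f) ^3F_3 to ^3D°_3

(a) forbidden (ΔS, ΔJ fail)
(b) allowed
(c) allowed
(d) allowed
(e) forbidden (parity, ΔS fail)
(f) allowed
Total allowed: 4 of 6.

4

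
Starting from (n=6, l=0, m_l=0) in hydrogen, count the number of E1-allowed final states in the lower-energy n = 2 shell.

E1 requires Δl = ±1, so l_f ∈ {-1, 1}; with 0 ≤ l_f ≤ n_f−1 = 1, the allowed l_f values are {1}.
For l_f = 1: m_f ∈ {m_i−1, m_i, m_i+1} ∩ [−1, 1] = {-1, 0, 1} → 3 states.
Total: 3.

3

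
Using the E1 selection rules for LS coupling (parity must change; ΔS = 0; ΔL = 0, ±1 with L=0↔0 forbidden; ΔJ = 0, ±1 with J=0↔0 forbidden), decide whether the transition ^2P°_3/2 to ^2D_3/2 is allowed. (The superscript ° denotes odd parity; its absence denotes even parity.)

allowed

Parity must change: odd → even — ok.
ΔS = 0: S: 1/2 → 1/2 — ok.
ΔL = 0, ±1 (not L=0↔0): L: 1 → 2, ΔL = +1 — ok.
ΔJ = 0, ±1 (not J=0↔0): J: 3/2 → 3/2, ΔJ = +0 — ok.
All four E1 rules are satisfied.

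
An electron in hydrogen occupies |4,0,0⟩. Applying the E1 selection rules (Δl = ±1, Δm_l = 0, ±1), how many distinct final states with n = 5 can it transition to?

3

E1 requires Δl = ±1, so l_f ∈ {-1, 1}; with 0 ≤ l_f ≤ n_f−1 = 4, the allowed l_f values are {1}.
For l_f = 1: m_f ∈ {m_i−1, m_i, m_i+1} ∩ [−1, 1] = {-1, 0, 1} → 3 states.
Total: 3.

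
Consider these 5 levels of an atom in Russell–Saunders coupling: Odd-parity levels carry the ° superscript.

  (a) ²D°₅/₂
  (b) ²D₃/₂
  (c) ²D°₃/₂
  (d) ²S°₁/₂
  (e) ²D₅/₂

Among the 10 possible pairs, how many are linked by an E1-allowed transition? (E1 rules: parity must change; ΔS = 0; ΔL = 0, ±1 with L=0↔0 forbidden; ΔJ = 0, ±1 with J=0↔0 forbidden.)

4

(a)–(b): allowed.
(a)–(c): forbidden (parity).
(a)–(d): forbidden (parity, ΔL, ΔJ).
(a)–(e): allowed.
(b)–(c): allowed.
(b)–(d): forbidden (ΔL).
(b)–(e): forbidden (parity).
(c)–(d): forbidden (parity, ΔL).
(c)–(e): allowed.
(d)–(e): forbidden (ΔL, ΔJ).
Allowed pairs: 4 of 10.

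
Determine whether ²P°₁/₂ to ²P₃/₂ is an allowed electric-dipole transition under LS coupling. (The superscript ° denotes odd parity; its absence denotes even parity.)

allowed

Initial level: S=1/2, L=1, J=1/2, parity odd. Final level: S=1/2, L=1, J=3/2, parity even.
Parity must change: odd → even — ok.
ΔS = 0: S: 1/2 → 1/2 — ok.
ΔL = 0, ±1 (not L=0↔0): L: 1 → 1, ΔL = +0 — ok.
ΔJ = 0, ±1 (not J=0↔0): J: 1/2 → 3/2, ΔJ = +1 — ok.
All four E1 rules are satisfied.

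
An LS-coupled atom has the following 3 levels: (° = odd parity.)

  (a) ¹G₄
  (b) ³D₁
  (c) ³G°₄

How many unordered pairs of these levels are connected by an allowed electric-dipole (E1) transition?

(a)–(b): forbidden (parity, ΔS, ΔL, ΔJ).
(a)–(c): forbidden (ΔS).
(b)–(c): forbidden (ΔL, ΔJ).
Allowed pairs: 0 of 3.

0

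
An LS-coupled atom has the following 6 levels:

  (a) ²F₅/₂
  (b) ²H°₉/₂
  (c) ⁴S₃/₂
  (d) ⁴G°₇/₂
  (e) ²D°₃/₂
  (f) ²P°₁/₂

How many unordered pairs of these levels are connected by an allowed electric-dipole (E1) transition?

(a)–(b): forbidden (ΔL, ΔJ).
(a)–(c): forbidden (parity, ΔS, ΔL).
(a)–(d): forbidden (ΔS).
(a)–(e): allowed.
(a)–(f): forbidden (ΔL, ΔJ).
(b)–(c): forbidden (ΔS, ΔL, ΔJ).
(b)–(d): forbidden (parity, ΔS).
(b)–(e): forbidden (parity, ΔL, ΔJ).
(b)–(f): forbidden (parity, ΔL, ΔJ).
(c)–(d): forbidden (ΔL, ΔJ).
(c)–(e): forbidden (ΔS, ΔL).
(c)–(f): forbidden (ΔS).
(d)–(e): forbidden (parity, ΔS, ΔL, ΔJ).
(d)–(f): forbidden (parity, ΔS, ΔL, ΔJ).
(e)–(f): forbidden (parity).
Allowed pairs: 1 of 15.

1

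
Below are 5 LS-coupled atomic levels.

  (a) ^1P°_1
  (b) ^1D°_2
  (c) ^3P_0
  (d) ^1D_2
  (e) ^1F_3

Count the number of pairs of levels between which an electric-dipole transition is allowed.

3

(a)–(b): forbidden (parity).
(a)–(c): forbidden (ΔS).
(a)–(d): allowed.
(a)–(e): forbidden (ΔL, ΔJ).
(b)–(c): forbidden (ΔS, ΔJ).
(b)–(d): allowed.
(b)–(e): allowed.
(c)–(d): forbidden (parity, ΔS, ΔJ).
(c)–(e): forbidden (parity, ΔS, ΔL, ΔJ).
(d)–(e): forbidden (parity).
Allowed pairs: 3 of 10.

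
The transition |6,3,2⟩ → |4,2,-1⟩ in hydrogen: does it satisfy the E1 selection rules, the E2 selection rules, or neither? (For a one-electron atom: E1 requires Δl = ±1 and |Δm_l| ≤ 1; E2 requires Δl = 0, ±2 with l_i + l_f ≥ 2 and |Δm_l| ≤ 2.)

neither

Δl = 2 − 3 = -1; l_i + l_f = 5.
Δm_l = -3.
E1 (Δl = ±1, |Δm_l| ≤ 1): not satisfied.
E2 (Δl = 0,±2, l_i+l_f ≥ 2, |Δm_l| ≤ 2): not satisfied.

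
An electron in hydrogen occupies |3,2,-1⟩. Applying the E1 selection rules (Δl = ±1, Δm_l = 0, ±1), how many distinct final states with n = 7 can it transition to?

E1 requires Δl = ±1, so l_f ∈ {1, 3}; with 0 ≤ l_f ≤ n_f−1 = 6, the allowed l_f values are {1, 3}.
For l_f = 1: m_f ∈ {m_i−1, m_i, m_i+1} ∩ [−1, 1] = {-1, 0} → 2 states.
For l_f = 3: m_f ∈ {m_i−1, m_i, m_i+1} ∩ [−3, 3] = {-2, -1, 0} → 3 states.
Total: 5.

5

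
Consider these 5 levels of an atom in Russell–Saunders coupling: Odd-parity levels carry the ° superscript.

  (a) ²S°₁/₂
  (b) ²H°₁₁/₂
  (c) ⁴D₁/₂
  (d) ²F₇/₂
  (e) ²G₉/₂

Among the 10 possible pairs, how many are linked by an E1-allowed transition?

(a)–(b): forbidden (parity, ΔL, ΔJ).
(a)–(c): forbidden (ΔS, ΔL).
(a)–(d): forbidden (ΔL, ΔJ).
(a)–(e): forbidden (ΔL, ΔJ).
(b)–(c): forbidden (ΔS, ΔL, ΔJ).
(b)–(d): forbidden (ΔL, ΔJ).
(b)–(e): allowed.
(c)–(d): forbidden (parity, ΔS, ΔJ).
(c)–(e): forbidden (parity, ΔS, ΔL, ΔJ).
(d)–(e): forbidden (parity).
Allowed pairs: 1 of 10.

1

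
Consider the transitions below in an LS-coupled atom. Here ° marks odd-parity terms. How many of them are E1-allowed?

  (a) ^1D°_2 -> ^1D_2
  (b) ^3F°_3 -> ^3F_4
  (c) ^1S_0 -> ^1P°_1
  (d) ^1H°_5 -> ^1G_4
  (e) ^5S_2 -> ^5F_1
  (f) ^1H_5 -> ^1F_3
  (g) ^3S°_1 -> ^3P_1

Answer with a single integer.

(a) allowed
(b) allowed
(c) allowed
(d) allowed
(e) forbidden (parity, ΔL fail)
(f) forbidden (parity, ΔL, ΔJ fail)
(g) allowed
Total allowed: 5 of 7.

5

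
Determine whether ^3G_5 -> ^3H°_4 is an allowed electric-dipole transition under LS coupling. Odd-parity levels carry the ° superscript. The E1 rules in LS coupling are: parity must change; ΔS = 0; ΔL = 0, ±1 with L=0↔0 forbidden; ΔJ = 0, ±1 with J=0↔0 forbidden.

Reading off the term symbols: S 1→1, L 4→5, J 5→4, parity even→odd.
Parity must change: even → odd — ✓.
ΔS = 0: S: 1 → 1 — ✓.
ΔL = 0, ±1 (not L=0↔0): L: 4 → 5, ΔL = +1 — ✓.
ΔJ = 0, ±1 (not J=0↔0): J: 5 → 4, ΔJ = -1 — ✓.
All four E1 rules are satisfied.

allowed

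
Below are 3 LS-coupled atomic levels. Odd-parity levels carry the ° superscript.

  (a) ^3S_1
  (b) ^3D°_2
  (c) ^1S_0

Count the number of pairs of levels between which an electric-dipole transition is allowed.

(a)–(b): forbidden (ΔL).
(a)–(c): forbidden (parity, ΔS, ΔL).
(b)–(c): forbidden (ΔS, ΔL, ΔJ).
Allowed pairs: 0 of 3.

0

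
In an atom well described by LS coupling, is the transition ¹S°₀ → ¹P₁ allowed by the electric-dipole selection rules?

Initial level: S=0, L=0, J=0, parity odd. Final level: S=0, L=1, J=1, parity even.
Parity must change: odd → even — ok.
ΔS = 0: S: 0 → 0 — ok.
ΔL = 0, ±1 (not L=0↔0): L: 0 → 1, ΔL = +1 — ok.
ΔJ = 0, ±1 (not J=0↔0): J: 0 → 1, ΔJ = +1 — ok.
All four E1 rules are satisfied.

allowed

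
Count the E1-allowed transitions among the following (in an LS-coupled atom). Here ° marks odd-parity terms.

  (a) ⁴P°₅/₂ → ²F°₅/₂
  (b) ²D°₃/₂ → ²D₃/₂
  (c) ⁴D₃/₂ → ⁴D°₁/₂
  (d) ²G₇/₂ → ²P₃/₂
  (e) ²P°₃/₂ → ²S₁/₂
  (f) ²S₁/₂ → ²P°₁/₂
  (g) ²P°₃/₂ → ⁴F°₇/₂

(a) forbidden (parity, ΔS, ΔL fail)
(b) allowed
(c) allowed
(d) forbidden (parity, ΔL, ΔJ fail)
(e) allowed
(f) allowed
(g) forbidden (parity, ΔS, ΔL, ΔJ fail)
Total allowed: 4 of 7.

4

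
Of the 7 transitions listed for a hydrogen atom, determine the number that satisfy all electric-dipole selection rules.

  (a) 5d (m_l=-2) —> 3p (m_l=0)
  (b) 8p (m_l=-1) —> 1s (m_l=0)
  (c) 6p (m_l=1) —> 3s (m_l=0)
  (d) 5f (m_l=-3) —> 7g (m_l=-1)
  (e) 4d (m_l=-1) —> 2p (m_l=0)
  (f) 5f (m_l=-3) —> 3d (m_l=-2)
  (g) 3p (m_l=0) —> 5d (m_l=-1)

(a) forbidden — Δm_l = +2 (E1 requires Δm_l = 0, ±1)
(b) allowed
(c) allowed
(d) forbidden — Δm_l = +2 (E1 requires Δm_l = 0, ±1)
(e) allowed
(f) allowed
(g) allowed
Total allowed: 5 of 7.

5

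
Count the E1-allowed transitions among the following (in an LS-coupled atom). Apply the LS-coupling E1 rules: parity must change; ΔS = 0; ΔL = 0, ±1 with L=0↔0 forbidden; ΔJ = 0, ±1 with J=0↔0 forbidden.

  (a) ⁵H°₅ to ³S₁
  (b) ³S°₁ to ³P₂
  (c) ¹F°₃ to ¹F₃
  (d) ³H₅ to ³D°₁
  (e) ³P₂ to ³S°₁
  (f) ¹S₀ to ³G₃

(a) forbidden (ΔS, ΔL, ΔJ fail)
(b) allowed
(c) allowed
(d) forbidden (ΔL, ΔJ fail)
(e) allowed
(f) forbidden (parity, ΔS, ΔL, ΔJ fail)
Total allowed: 3 of 6.

3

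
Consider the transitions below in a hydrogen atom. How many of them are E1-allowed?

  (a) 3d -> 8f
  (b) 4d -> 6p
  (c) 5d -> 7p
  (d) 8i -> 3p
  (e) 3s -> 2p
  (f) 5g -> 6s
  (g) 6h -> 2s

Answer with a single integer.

(a) allowed
(b) allowed
(c) allowed
(d) forbidden — Δl = -5 (E1 requires Δl = ±1)
(e) allowed
(f) forbidden — Δl = -4 (E1 requires Δl = ±1)
(g) forbidden — Δl = -5 (E1 requires Δl = ±1)
Total allowed: 4 of 7.

4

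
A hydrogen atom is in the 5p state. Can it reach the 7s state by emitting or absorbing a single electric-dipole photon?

l: 1 → 0 (Δl = -1). Δl = ±1 satisfied.
All E1 selection rules are satisfied.

allowed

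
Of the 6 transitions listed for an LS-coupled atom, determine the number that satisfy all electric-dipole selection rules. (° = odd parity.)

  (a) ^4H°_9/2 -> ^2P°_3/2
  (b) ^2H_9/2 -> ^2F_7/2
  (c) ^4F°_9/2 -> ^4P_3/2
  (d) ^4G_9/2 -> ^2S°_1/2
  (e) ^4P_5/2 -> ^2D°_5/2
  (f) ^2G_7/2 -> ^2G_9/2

(a) forbidden (parity, ΔS, ΔL, ΔJ fail)
(b) forbidden (parity, ΔL fail)
(c) forbidden (ΔL, ΔJ fail)
(d) forbidden (ΔS, ΔL, ΔJ fail)
(e) forbidden (ΔS fails)
(f) forbidden (parity fails)
Total allowed: 0 of 6.

0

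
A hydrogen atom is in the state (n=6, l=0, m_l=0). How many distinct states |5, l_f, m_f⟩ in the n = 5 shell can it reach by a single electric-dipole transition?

E1 requires Δl = ±1, so l_f ∈ {-1, 1}; with 0 ≤ l_f ≤ n_f−1 = 4, the allowed l_f values are {1}.
For l_f = 1: m_f ∈ {m_i−1, m_i, m_i+1} ∩ [−1, 1] = {-1, 0, 1} → 3 states.
Total: 3.

3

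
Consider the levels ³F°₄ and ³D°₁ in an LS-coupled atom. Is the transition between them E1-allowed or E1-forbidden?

Parity must change: odd → odd — fails.
ΔJ = 0, ±1 (not J=0↔0): J: 4 → 1, ΔJ = -3 — fails.
ΔL = 0, ±1 (not L=0↔0): L: 3 → 2, ΔL = -1 — passes.
ΔS = 0: S: 1 → 1 — passes.
Rule(s) violated: parity, ΔJ.

forbidden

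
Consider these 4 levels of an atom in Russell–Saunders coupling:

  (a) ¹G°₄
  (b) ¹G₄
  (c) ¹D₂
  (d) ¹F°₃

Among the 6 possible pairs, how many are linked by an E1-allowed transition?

(a)–(b): allowed.
(a)–(c): forbidden (ΔL, ΔJ).
(a)–(d): forbidden (parity).
(b)–(c): forbidden (parity, ΔL, ΔJ).
(b)–(d): allowed.
(c)–(d): allowed.
Allowed pairs: 3 of 6.

3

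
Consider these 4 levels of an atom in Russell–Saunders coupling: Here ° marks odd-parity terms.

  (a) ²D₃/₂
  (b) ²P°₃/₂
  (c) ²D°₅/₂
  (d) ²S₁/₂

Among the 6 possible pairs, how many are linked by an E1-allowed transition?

(a)–(b): allowed.
(a)–(c): allowed.
(a)–(d): forbidden (parity, ΔL).
(b)–(c): forbidden (parity).
(b)–(d): allowed.
(c)–(d): forbidden (ΔL, ΔJ).
Allowed pairs: 3 of 6.

3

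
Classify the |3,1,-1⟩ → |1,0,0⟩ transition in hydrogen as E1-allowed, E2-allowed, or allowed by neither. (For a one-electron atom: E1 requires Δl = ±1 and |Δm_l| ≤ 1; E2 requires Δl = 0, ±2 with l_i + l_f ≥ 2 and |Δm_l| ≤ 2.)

E1

Δl = 0 − 1 = -1; l_i + l_f = 1.
Δm_l = +1.
E1 (Δl = ±1, |Δm_l| ≤ 1): satisfied.
E2 (Δl = 0,±2, l_i+l_f ≥ 2, |Δm_l| ≤ 2): not satisfied.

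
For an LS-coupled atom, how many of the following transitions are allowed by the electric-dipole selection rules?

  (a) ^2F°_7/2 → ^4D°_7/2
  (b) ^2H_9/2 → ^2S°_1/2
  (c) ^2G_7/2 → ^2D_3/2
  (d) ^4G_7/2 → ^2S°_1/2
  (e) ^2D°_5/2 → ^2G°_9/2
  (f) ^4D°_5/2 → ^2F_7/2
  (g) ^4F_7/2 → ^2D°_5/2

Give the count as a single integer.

0

(a) forbidden (parity, ΔS fail)
(b) forbidden (ΔL, ΔJ fail)
(c) forbidden (parity, ΔL, ΔJ fail)
(d) forbidden (ΔS, ΔL, ΔJ fail)
(e) forbidden (parity, ΔL, ΔJ fail)
(f) forbidden (ΔS fails)
(g) forbidden (ΔS fails)
Total allowed: 0 of 7.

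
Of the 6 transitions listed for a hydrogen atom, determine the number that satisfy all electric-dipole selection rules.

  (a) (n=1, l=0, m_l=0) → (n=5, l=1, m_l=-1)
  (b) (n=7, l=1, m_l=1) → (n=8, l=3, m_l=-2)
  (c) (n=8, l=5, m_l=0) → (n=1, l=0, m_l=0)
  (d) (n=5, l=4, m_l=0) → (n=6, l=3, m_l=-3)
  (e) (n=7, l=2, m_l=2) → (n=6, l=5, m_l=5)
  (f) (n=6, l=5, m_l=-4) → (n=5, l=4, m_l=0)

(a) allowed
(b) forbidden — Δl = +2 (E1 requires Δl = ±1); Δm_l = -3 (E1 requires Δm_l = 0, ±1)
(c) forbidden — Δl = -5 (E1 requires Δl = ±1)
(d) forbidden — Δm_l = -3 (E1 requires Δm_l = 0, ±1)
(e) forbidden — Δl = +3 (E1 requires Δl = ±1); Δm_l = +3 (E1 requires Δm_l = 0, ±1)
(f) forbidden — Δm_l = +4 (E1 requires Δm_l = 0, ±1)
Total allowed: 1 of 6.

1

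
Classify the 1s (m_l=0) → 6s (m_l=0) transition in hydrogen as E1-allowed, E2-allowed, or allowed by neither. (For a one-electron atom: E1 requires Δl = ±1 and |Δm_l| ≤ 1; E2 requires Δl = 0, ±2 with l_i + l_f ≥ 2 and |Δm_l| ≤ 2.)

Δl = 0 − 0 = +0; l_i + l_f = 0.
Δm_l = +0.
E1 (Δl = ±1, |Δm_l| ≤ 1): not satisfied.
E2 (Δl = 0,±2, l_i+l_f ≥ 2, |Δm_l| ≤ 2): not satisfied.

neither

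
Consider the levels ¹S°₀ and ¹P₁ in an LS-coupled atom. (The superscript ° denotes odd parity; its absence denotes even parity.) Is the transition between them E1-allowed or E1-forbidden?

Parity must change: odd → even — ok.
ΔS = 0: S: 0 → 0 — ok.
ΔL = 0, ±1 (not L=0↔0): L: 0 → 1, ΔL = +1 — ok.
ΔJ = 0, ±1 (not J=0↔0): J: 0 → 1, ΔJ = +1 — ok.
All four E1 rules are satisfied.

allowed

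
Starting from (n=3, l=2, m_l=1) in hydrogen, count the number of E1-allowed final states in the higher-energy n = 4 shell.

E1 requires Δl = ±1, so l_f ∈ {1, 3}; with 0 ≤ l_f ≤ n_f−1 = 3, the allowed l_f values are {1, 3}.
For l_f = 1: m_f ∈ {m_i−1, m_i, m_i+1} ∩ [−1, 1] = {0, 1} → 2 states.
For l_f = 3: m_f ∈ {m_i−1, m_i, m_i+1} ∩ [−3, 3] = {0, 1, 2} → 3 states.
Total: 5.

5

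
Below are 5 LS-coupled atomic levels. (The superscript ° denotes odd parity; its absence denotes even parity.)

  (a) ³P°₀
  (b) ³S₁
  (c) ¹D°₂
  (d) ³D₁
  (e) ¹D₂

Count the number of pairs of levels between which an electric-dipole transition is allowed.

(a)–(b): allowed.
(a)–(c): forbidden (parity, ΔS, ΔJ).
(a)–(d): allowed.
(a)–(e): forbidden (ΔS, ΔJ).
(b)–(c): forbidden (ΔS, ΔL).
(b)–(d): forbidden (parity, ΔL).
(b)–(e): forbidden (parity, ΔS, ΔL).
(c)–(d): forbidden (ΔS).
(c)–(e): allowed.
(d)–(e): forbidden (parity, ΔS).
Allowed pairs: 3 of 10.

3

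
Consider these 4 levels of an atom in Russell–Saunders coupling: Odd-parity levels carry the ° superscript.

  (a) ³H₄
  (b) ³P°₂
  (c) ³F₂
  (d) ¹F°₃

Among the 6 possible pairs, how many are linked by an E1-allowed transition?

0

(a)–(b): forbidden (ΔL, ΔJ).
(a)–(c): forbidden (parity, ΔL, ΔJ).
(a)–(d): forbidden (ΔS, ΔL).
(b)–(c): forbidden (ΔL).
(b)–(d): forbidden (parity, ΔS, ΔL).
(c)–(d): forbidden (ΔS).
Allowed pairs: 0 of 6.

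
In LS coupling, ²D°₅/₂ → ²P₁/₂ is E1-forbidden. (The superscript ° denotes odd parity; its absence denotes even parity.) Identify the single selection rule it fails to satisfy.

the ΔJ = 0, ±1 rule

Initial level: S=1/2, L=2, J=5/2, parity odd. Final level: S=1/2, L=1, J=1/2, parity even.
ΔS = 0: S: 1/2 → 1/2 — passes.
ΔL = 0, ±1 (not L=0↔0): L: 2 → 1, ΔL = -1 — passes.
Parity must change: odd → even — passes.
ΔJ = 0, ±1 (not J=0↔0): J: 5/2 → 1/2, ΔJ = -2 — fails.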